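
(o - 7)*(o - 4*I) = o^2 - 7*o - 4*I*o + 28*I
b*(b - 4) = b^2 - 4*b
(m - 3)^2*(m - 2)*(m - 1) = m^4 - 9*m^3 + 29*m^2 - 39*m + 18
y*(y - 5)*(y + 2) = y^3 - 3*y^2 - 10*y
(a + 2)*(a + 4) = a^2 + 6*a + 8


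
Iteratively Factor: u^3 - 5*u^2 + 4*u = (u)*(u^2 - 5*u + 4) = u*(u - 4)*(u - 1)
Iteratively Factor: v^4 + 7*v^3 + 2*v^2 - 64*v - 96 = (v + 4)*(v^3 + 3*v^2 - 10*v - 24) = (v + 4)^2*(v^2 - v - 6) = (v - 3)*(v + 4)^2*(v + 2)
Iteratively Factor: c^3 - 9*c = (c)*(c^2 - 9) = c*(c - 3)*(c + 3)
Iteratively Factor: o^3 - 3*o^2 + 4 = (o - 2)*(o^2 - o - 2) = (o - 2)^2*(o + 1)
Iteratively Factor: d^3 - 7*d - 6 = (d + 2)*(d^2 - 2*d - 3) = (d + 1)*(d + 2)*(d - 3)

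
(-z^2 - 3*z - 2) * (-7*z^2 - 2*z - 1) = 7*z^4 + 23*z^3 + 21*z^2 + 7*z + 2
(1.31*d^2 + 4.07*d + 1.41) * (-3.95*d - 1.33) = -5.1745*d^3 - 17.8188*d^2 - 10.9826*d - 1.8753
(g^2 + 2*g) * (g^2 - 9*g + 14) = g^4 - 7*g^3 - 4*g^2 + 28*g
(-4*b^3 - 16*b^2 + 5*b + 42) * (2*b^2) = -8*b^5 - 32*b^4 + 10*b^3 + 84*b^2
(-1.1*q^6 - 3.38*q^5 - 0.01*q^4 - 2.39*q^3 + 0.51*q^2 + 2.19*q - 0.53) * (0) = 0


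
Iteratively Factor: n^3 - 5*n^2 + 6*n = (n - 3)*(n^2 - 2*n) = (n - 3)*(n - 2)*(n)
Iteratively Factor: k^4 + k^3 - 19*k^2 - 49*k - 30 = (k - 5)*(k^3 + 6*k^2 + 11*k + 6) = (k - 5)*(k + 1)*(k^2 + 5*k + 6) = (k - 5)*(k + 1)*(k + 2)*(k + 3)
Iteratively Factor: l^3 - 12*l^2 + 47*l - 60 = (l - 4)*(l^2 - 8*l + 15) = (l - 5)*(l - 4)*(l - 3)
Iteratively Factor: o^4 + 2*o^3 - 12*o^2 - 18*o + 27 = (o - 1)*(o^3 + 3*o^2 - 9*o - 27) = (o - 1)*(o + 3)*(o^2 - 9) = (o - 3)*(o - 1)*(o + 3)*(o + 3)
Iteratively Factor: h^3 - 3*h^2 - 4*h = (h - 4)*(h^2 + h) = h*(h - 4)*(h + 1)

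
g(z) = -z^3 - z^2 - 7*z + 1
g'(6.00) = -127.00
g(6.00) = -293.00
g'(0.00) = -7.00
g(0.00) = 1.00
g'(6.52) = -147.57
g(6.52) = -364.32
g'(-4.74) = -64.92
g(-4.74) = 118.21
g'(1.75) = -19.69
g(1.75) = -19.67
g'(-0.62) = -6.91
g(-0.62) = 5.19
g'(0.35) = -8.07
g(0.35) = -1.62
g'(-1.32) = -9.59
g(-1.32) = 10.80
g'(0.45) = -8.51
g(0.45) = -2.44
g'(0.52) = -8.85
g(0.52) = -3.05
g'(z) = -3*z^2 - 2*z - 7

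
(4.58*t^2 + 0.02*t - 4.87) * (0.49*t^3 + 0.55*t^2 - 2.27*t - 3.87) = 2.2442*t^5 + 2.5288*t^4 - 12.7719*t^3 - 20.4485*t^2 + 10.9775*t + 18.8469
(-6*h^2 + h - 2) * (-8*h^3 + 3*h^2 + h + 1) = 48*h^5 - 26*h^4 + 13*h^3 - 11*h^2 - h - 2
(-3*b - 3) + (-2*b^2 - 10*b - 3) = -2*b^2 - 13*b - 6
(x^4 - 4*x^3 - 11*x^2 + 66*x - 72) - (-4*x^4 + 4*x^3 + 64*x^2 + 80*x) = 5*x^4 - 8*x^3 - 75*x^2 - 14*x - 72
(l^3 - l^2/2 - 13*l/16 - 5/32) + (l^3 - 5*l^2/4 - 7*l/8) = 2*l^3 - 7*l^2/4 - 27*l/16 - 5/32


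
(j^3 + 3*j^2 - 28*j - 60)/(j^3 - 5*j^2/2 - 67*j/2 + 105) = 2*(j + 2)/(2*j - 7)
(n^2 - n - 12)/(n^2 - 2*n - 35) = (-n^2 + n + 12)/(-n^2 + 2*n + 35)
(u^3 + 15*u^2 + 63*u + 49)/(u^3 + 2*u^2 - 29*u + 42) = (u^2 + 8*u + 7)/(u^2 - 5*u + 6)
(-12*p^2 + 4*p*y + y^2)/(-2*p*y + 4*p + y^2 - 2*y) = (6*p + y)/(y - 2)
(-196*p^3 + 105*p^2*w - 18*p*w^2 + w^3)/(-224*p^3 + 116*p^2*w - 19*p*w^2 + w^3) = (7*p - w)/(8*p - w)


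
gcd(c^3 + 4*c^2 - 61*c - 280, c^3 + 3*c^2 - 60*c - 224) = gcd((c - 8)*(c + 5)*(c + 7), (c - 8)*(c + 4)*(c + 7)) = c^2 - c - 56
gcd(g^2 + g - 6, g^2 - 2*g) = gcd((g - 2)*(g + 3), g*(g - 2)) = g - 2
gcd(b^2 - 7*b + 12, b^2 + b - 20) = b - 4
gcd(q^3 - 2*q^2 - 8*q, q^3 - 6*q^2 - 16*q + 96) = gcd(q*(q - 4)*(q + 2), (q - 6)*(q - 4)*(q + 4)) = q - 4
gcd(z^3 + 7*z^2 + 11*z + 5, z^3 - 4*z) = 1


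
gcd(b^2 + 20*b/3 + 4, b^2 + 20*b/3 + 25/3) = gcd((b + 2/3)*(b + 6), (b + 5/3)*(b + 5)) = 1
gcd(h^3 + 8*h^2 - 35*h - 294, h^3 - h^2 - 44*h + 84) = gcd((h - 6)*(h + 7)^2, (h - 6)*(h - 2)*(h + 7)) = h^2 + h - 42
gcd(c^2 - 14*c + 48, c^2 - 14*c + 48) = c^2 - 14*c + 48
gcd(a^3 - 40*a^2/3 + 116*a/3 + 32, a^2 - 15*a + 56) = a - 8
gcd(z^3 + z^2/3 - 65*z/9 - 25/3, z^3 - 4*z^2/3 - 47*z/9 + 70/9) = 1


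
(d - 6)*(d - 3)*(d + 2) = d^3 - 7*d^2 + 36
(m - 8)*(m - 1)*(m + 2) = m^3 - 7*m^2 - 10*m + 16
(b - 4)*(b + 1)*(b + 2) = b^3 - b^2 - 10*b - 8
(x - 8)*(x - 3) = x^2 - 11*x + 24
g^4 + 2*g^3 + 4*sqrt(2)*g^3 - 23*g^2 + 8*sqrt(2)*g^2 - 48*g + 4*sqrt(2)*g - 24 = (g + 1)^2*(g - 2*sqrt(2))*(g + 6*sqrt(2))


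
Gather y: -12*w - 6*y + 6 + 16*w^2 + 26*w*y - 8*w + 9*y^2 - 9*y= 16*w^2 - 20*w + 9*y^2 + y*(26*w - 15) + 6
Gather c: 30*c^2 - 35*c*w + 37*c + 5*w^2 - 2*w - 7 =30*c^2 + c*(37 - 35*w) + 5*w^2 - 2*w - 7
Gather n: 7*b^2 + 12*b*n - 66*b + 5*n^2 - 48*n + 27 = 7*b^2 - 66*b + 5*n^2 + n*(12*b - 48) + 27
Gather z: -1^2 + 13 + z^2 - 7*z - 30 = z^2 - 7*z - 18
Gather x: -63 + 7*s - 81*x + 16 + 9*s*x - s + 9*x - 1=6*s + x*(9*s - 72) - 48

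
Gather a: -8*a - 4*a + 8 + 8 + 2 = 18 - 12*a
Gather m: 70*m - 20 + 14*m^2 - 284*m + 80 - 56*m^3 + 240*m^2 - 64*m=-56*m^3 + 254*m^2 - 278*m + 60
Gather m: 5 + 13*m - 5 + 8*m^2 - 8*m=8*m^2 + 5*m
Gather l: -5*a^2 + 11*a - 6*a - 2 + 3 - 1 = -5*a^2 + 5*a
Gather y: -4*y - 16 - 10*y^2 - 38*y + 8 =-10*y^2 - 42*y - 8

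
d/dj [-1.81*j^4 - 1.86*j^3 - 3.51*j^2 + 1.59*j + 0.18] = -7.24*j^3 - 5.58*j^2 - 7.02*j + 1.59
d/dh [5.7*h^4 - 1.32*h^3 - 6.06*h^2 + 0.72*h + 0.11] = 22.8*h^3 - 3.96*h^2 - 12.12*h + 0.72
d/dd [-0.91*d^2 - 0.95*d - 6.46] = -1.82*d - 0.95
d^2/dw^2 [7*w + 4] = 0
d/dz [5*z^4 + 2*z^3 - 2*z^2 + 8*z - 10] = 20*z^3 + 6*z^2 - 4*z + 8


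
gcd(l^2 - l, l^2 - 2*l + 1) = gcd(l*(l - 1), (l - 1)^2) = l - 1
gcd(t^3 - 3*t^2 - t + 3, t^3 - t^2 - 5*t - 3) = t^2 - 2*t - 3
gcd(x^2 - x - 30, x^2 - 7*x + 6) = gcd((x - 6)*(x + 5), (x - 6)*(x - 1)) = x - 6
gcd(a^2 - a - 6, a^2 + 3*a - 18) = a - 3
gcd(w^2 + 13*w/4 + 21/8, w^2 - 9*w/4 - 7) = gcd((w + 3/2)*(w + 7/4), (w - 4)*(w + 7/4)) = w + 7/4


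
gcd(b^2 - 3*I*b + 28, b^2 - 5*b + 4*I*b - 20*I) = b + 4*I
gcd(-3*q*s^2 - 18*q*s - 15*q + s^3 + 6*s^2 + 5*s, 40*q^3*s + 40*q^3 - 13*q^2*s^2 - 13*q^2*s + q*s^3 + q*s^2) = s + 1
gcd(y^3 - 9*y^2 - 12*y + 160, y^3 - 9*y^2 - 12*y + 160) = y^3 - 9*y^2 - 12*y + 160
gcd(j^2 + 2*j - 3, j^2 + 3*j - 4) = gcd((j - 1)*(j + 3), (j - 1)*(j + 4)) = j - 1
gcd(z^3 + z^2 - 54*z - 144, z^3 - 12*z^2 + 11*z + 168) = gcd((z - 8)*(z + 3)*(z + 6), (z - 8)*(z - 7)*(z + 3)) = z^2 - 5*z - 24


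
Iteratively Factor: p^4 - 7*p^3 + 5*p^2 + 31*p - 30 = (p - 5)*(p^3 - 2*p^2 - 5*p + 6) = (p - 5)*(p + 2)*(p^2 - 4*p + 3) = (p - 5)*(p - 1)*(p + 2)*(p - 3)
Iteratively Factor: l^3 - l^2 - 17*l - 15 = (l - 5)*(l^2 + 4*l + 3) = (l - 5)*(l + 3)*(l + 1)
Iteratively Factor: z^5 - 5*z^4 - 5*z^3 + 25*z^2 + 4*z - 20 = (z + 1)*(z^4 - 6*z^3 + z^2 + 24*z - 20) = (z - 2)*(z + 1)*(z^3 - 4*z^2 - 7*z + 10) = (z - 2)*(z - 1)*(z + 1)*(z^2 - 3*z - 10) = (z - 2)*(z - 1)*(z + 1)*(z + 2)*(z - 5)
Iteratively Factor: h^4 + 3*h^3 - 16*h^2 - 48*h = (h - 4)*(h^3 + 7*h^2 + 12*h) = h*(h - 4)*(h^2 + 7*h + 12) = h*(h - 4)*(h + 3)*(h + 4)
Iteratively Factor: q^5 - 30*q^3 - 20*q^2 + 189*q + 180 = (q + 1)*(q^4 - q^3 - 29*q^2 + 9*q + 180) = (q + 1)*(q + 3)*(q^3 - 4*q^2 - 17*q + 60) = (q - 5)*(q + 1)*(q + 3)*(q^2 + q - 12) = (q - 5)*(q + 1)*(q + 3)*(q + 4)*(q - 3)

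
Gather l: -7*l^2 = -7*l^2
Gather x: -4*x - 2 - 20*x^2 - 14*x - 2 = -20*x^2 - 18*x - 4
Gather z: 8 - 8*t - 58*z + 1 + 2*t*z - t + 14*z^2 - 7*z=-9*t + 14*z^2 + z*(2*t - 65) + 9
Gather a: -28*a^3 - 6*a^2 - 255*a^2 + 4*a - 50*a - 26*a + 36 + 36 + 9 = -28*a^3 - 261*a^2 - 72*a + 81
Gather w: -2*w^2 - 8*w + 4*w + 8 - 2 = -2*w^2 - 4*w + 6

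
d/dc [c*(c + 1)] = 2*c + 1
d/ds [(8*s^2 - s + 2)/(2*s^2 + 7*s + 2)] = 2*(29*s^2 + 12*s - 8)/(4*s^4 + 28*s^3 + 57*s^2 + 28*s + 4)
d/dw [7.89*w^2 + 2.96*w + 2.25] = 15.78*w + 2.96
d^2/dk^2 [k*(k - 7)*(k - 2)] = 6*k - 18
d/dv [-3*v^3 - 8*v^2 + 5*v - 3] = -9*v^2 - 16*v + 5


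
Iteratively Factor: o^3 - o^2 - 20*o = (o)*(o^2 - o - 20) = o*(o - 5)*(o + 4)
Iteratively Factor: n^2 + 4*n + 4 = (n + 2)*(n + 2)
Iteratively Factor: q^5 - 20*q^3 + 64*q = (q - 4)*(q^4 + 4*q^3 - 4*q^2 - 16*q) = (q - 4)*(q + 4)*(q^3 - 4*q) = (q - 4)*(q + 2)*(q + 4)*(q^2 - 2*q) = (q - 4)*(q - 2)*(q + 2)*(q + 4)*(q)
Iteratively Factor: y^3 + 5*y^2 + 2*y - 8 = (y + 4)*(y^2 + y - 2) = (y + 2)*(y + 4)*(y - 1)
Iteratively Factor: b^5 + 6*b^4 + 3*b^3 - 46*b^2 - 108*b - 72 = (b + 2)*(b^4 + 4*b^3 - 5*b^2 - 36*b - 36) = (b + 2)*(b + 3)*(b^3 + b^2 - 8*b - 12) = (b + 2)^2*(b + 3)*(b^2 - b - 6) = (b + 2)^3*(b + 3)*(b - 3)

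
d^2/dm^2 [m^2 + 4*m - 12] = 2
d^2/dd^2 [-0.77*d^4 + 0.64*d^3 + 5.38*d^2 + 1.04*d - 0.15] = -9.24*d^2 + 3.84*d + 10.76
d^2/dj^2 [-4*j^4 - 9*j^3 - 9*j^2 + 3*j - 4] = -48*j^2 - 54*j - 18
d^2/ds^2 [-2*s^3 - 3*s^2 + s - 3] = -12*s - 6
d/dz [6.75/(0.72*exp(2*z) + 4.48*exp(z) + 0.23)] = (-9.72*exp(z) - 30.24)*exp(z)/(0.72*exp(2*z) + 4.48*exp(z) + 0.23)^2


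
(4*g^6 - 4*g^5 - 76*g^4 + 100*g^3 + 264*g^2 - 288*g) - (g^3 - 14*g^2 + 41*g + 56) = 4*g^6 - 4*g^5 - 76*g^4 + 99*g^3 + 278*g^2 - 329*g - 56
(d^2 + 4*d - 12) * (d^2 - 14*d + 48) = d^4 - 10*d^3 - 20*d^2 + 360*d - 576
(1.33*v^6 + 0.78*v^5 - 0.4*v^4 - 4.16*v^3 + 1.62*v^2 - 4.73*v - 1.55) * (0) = 0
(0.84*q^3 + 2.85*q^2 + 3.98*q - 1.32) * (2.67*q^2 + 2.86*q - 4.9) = 2.2428*q^5 + 10.0119*q^4 + 14.6616*q^3 - 6.1066*q^2 - 23.2772*q + 6.468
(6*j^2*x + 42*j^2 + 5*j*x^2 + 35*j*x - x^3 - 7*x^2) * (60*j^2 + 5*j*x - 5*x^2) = 360*j^4*x + 2520*j^4 + 330*j^3*x^2 + 2310*j^3*x - 65*j^2*x^3 - 455*j^2*x^2 - 30*j*x^4 - 210*j*x^3 + 5*x^5 + 35*x^4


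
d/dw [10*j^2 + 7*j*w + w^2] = 7*j + 2*w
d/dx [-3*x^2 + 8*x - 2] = 8 - 6*x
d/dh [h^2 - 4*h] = 2*h - 4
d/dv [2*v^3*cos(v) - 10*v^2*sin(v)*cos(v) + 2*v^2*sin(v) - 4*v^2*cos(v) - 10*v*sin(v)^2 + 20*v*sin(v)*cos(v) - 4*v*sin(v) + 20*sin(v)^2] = -2*v^3*sin(v) + 4*v^2*sin(v) + 8*v^2*cos(v) - 10*v^2*cos(2*v) + 4*v*sin(v) - 12*v*cos(v) + 20*sqrt(2)*v*cos(2*v + pi/4) - 4*sin(v) + 30*sin(2*v) + 5*cos(2*v) - 5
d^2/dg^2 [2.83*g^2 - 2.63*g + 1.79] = 5.66000000000000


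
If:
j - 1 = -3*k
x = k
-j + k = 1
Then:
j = -1/2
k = 1/2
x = 1/2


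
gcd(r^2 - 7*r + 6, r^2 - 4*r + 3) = r - 1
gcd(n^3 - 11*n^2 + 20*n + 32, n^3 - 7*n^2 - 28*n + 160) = n^2 - 12*n + 32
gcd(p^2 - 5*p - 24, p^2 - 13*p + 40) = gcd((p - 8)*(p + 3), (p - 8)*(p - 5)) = p - 8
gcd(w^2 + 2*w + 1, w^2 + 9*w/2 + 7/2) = w + 1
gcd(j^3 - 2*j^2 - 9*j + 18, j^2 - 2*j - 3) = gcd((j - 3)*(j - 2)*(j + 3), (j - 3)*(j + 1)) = j - 3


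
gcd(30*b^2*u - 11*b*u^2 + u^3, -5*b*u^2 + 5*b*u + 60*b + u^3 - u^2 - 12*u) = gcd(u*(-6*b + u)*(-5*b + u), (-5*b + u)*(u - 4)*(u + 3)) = -5*b + u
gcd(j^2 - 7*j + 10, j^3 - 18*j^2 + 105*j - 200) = j - 5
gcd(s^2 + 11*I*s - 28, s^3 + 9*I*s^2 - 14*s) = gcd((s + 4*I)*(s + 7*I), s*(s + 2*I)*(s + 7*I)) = s + 7*I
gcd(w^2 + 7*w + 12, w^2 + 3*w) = w + 3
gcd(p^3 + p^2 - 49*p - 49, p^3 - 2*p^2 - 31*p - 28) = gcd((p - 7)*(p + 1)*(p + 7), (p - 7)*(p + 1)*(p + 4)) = p^2 - 6*p - 7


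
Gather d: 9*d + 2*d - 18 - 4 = 11*d - 22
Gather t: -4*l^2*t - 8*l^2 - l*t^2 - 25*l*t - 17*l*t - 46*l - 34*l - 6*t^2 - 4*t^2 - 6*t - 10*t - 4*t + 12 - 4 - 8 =-8*l^2 - 80*l + t^2*(-l - 10) + t*(-4*l^2 - 42*l - 20)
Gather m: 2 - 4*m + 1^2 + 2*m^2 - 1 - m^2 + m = m^2 - 3*m + 2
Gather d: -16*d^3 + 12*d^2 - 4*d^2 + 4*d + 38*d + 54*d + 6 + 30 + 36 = -16*d^3 + 8*d^2 + 96*d + 72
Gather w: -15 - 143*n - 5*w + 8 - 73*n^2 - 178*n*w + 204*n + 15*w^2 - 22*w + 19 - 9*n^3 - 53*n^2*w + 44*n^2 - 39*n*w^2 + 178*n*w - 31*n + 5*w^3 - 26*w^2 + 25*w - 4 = -9*n^3 - 29*n^2 + 30*n + 5*w^3 + w^2*(-39*n - 11) + w*(-53*n^2 - 2) + 8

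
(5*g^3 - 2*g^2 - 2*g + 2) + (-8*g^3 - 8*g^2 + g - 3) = -3*g^3 - 10*g^2 - g - 1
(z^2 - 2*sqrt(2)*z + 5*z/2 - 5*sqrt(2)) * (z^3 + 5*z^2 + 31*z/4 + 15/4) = z^5 - 2*sqrt(2)*z^4 + 15*z^4/2 - 15*sqrt(2)*z^3 + 81*z^3/4 - 81*sqrt(2)*z^2/2 + 185*z^2/8 - 185*sqrt(2)*z/4 + 75*z/8 - 75*sqrt(2)/4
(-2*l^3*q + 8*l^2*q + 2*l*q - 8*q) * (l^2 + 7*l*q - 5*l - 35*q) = -2*l^5*q - 14*l^4*q^2 + 18*l^4*q + 126*l^3*q^2 - 38*l^3*q - 266*l^2*q^2 - 18*l^2*q - 126*l*q^2 + 40*l*q + 280*q^2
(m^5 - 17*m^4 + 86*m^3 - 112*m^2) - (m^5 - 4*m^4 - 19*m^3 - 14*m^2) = -13*m^4 + 105*m^3 - 98*m^2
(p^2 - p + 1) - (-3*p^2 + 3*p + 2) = 4*p^2 - 4*p - 1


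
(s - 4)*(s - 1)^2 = s^3 - 6*s^2 + 9*s - 4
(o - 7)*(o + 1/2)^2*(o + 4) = o^4 - 2*o^3 - 123*o^2/4 - 115*o/4 - 7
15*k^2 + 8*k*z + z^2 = (3*k + z)*(5*k + z)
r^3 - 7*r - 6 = (r - 3)*(r + 1)*(r + 2)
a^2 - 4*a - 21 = (a - 7)*(a + 3)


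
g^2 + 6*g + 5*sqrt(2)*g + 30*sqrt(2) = (g + 6)*(g + 5*sqrt(2))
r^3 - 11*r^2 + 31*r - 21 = (r - 7)*(r - 3)*(r - 1)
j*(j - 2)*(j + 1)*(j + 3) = j^4 + 2*j^3 - 5*j^2 - 6*j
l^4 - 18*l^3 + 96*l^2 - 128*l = l*(l - 8)^2*(l - 2)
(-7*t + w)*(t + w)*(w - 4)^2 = -7*t^2*w^2 + 56*t^2*w - 112*t^2 - 6*t*w^3 + 48*t*w^2 - 96*t*w + w^4 - 8*w^3 + 16*w^2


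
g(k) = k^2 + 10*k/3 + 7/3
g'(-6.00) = -8.67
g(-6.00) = 18.33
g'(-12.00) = -20.67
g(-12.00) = 106.33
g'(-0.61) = 2.11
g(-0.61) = 0.67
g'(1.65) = 6.63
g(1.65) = 10.56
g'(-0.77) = 1.79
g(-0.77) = 0.36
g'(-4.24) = -5.15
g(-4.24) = 6.18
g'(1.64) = 6.61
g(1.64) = 10.49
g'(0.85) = 5.03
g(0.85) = 5.89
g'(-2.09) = -0.85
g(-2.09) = -0.27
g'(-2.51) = -1.69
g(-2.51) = 0.27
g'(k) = 2*k + 10/3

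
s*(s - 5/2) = s^2 - 5*s/2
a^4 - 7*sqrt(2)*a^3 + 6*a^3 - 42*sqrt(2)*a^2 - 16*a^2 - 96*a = a*(a + 6)*(a - 8*sqrt(2))*(a + sqrt(2))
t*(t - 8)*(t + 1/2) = t^3 - 15*t^2/2 - 4*t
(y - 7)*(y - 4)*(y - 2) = y^3 - 13*y^2 + 50*y - 56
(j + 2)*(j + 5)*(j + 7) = j^3 + 14*j^2 + 59*j + 70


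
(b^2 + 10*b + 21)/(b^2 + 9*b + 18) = (b + 7)/(b + 6)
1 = 1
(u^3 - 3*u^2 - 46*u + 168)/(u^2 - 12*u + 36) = (u^2 + 3*u - 28)/(u - 6)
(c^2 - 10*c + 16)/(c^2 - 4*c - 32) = (c - 2)/(c + 4)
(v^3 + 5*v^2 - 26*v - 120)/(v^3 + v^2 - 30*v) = (v + 4)/v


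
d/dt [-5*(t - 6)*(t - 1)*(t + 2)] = -15*t^2 + 50*t + 40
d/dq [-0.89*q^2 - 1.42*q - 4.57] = -1.78*q - 1.42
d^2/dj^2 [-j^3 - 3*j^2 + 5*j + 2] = -6*j - 6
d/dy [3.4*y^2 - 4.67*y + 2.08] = 6.8*y - 4.67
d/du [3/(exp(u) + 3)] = -3*exp(u)/(exp(u) + 3)^2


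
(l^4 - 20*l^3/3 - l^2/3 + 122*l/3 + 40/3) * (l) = l^5 - 20*l^4/3 - l^3/3 + 122*l^2/3 + 40*l/3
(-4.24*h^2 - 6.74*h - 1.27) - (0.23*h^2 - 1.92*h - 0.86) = -4.47*h^2 - 4.82*h - 0.41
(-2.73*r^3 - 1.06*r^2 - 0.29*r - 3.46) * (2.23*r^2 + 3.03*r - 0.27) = -6.0879*r^5 - 10.6357*r^4 - 3.1214*r^3 - 8.3083*r^2 - 10.4055*r + 0.9342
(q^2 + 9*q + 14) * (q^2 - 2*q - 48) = q^4 + 7*q^3 - 52*q^2 - 460*q - 672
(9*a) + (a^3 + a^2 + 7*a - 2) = a^3 + a^2 + 16*a - 2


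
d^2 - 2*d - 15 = (d - 5)*(d + 3)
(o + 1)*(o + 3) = o^2 + 4*o + 3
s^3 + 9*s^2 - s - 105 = (s - 3)*(s + 5)*(s + 7)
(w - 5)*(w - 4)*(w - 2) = w^3 - 11*w^2 + 38*w - 40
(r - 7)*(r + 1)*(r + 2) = r^3 - 4*r^2 - 19*r - 14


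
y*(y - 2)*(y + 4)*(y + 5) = y^4 + 7*y^3 + 2*y^2 - 40*y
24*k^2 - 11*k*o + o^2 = (-8*k + o)*(-3*k + o)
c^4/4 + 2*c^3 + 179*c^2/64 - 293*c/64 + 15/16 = (c/4 + 1)*(c - 3/4)*(c - 1/4)*(c + 5)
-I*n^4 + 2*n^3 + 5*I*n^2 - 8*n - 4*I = (n - 2)*(n + 2)*(n + I)*(-I*n + 1)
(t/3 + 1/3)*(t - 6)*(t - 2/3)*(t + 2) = t^4/3 - 11*t^3/9 - 14*t^2/3 - 4*t/9 + 8/3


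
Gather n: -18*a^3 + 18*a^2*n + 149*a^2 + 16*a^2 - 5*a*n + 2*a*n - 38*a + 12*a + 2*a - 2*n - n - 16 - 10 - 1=-18*a^3 + 165*a^2 - 24*a + n*(18*a^2 - 3*a - 3) - 27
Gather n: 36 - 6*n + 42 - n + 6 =84 - 7*n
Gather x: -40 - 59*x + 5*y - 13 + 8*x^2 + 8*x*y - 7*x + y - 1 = 8*x^2 + x*(8*y - 66) + 6*y - 54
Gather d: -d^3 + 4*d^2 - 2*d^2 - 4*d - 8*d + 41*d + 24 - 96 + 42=-d^3 + 2*d^2 + 29*d - 30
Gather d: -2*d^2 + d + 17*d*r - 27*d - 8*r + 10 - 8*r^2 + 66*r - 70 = -2*d^2 + d*(17*r - 26) - 8*r^2 + 58*r - 60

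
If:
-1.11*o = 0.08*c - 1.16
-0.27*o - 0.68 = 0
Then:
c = 49.44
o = -2.52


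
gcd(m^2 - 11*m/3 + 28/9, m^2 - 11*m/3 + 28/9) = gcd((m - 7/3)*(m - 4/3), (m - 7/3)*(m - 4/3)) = m^2 - 11*m/3 + 28/9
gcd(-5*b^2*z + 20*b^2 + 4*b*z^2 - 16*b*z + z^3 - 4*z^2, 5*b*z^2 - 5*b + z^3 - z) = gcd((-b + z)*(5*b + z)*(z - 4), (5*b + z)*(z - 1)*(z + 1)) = 5*b + z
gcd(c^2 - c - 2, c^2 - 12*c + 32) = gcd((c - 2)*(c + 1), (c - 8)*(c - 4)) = 1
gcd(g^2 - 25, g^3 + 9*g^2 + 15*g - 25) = g + 5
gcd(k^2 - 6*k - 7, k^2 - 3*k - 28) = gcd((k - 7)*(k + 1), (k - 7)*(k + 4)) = k - 7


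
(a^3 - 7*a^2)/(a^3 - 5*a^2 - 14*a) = a/(a + 2)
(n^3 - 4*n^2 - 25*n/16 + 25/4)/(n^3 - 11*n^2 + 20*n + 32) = (n^2 - 25/16)/(n^2 - 7*n - 8)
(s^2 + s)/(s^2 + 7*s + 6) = s/(s + 6)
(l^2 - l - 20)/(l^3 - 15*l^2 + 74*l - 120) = (l + 4)/(l^2 - 10*l + 24)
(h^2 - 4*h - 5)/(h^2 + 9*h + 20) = (h^2 - 4*h - 5)/(h^2 + 9*h + 20)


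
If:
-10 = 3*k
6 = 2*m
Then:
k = -10/3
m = 3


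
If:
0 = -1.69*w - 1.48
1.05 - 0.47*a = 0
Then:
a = 2.23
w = -0.88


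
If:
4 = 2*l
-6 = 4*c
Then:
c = -3/2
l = 2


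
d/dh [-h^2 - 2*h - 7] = -2*h - 2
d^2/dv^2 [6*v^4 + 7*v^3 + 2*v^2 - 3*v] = 72*v^2 + 42*v + 4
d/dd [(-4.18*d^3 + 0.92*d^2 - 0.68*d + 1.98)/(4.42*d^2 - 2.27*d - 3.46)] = (-18.4756*d^4 + 18.9772*d^3 + 44.3056*d^2 - 23.8696*d + 6.8474)/(19.5364*d^4 - 20.0668*d^3 - 25.4335*d^2 + 15.7084*d + 11.9716)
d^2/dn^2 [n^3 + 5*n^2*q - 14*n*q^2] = 6*n + 10*q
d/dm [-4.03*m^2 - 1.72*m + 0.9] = -8.06*m - 1.72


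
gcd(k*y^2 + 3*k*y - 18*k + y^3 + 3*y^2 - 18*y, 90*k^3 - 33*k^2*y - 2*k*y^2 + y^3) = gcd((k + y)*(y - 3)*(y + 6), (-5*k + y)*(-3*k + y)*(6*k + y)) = 1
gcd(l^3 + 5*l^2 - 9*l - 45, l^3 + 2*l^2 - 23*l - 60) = l + 3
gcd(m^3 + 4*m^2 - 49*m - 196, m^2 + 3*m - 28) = m + 7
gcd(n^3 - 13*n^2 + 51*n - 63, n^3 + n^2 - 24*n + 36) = n - 3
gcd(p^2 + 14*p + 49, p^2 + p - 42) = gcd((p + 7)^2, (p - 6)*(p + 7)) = p + 7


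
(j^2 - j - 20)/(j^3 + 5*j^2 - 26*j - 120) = 1/(j + 6)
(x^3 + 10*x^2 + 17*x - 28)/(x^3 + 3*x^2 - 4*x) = (x + 7)/x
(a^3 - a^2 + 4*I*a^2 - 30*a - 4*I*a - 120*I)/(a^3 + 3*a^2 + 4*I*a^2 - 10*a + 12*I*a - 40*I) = (a - 6)/(a - 2)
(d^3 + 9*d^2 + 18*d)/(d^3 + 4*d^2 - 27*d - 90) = d/(d - 5)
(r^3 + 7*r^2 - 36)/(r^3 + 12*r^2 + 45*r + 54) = (r - 2)/(r + 3)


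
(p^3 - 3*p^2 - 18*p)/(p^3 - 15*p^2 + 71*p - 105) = p*(p^2 - 3*p - 18)/(p^3 - 15*p^2 + 71*p - 105)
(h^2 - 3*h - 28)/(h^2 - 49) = (h + 4)/(h + 7)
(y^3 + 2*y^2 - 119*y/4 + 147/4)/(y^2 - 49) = (y^2 - 5*y + 21/4)/(y - 7)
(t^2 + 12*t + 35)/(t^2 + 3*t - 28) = (t + 5)/(t - 4)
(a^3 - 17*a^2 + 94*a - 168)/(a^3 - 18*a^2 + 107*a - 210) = (a - 4)/(a - 5)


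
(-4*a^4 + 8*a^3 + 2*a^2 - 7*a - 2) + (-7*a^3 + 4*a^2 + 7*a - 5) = -4*a^4 + a^3 + 6*a^2 - 7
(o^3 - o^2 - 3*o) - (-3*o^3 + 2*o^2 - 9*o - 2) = 4*o^3 - 3*o^2 + 6*o + 2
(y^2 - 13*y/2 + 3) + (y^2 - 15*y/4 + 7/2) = 2*y^2 - 41*y/4 + 13/2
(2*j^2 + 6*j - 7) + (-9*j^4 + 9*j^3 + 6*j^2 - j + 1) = -9*j^4 + 9*j^3 + 8*j^2 + 5*j - 6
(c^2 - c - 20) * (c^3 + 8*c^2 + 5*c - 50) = c^5 + 7*c^4 - 23*c^3 - 215*c^2 - 50*c + 1000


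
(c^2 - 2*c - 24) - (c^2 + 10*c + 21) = -12*c - 45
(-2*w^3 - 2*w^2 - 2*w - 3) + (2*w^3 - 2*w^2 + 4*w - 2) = -4*w^2 + 2*w - 5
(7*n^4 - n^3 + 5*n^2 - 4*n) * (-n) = -7*n^5 + n^4 - 5*n^3 + 4*n^2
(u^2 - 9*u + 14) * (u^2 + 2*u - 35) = u^4 - 7*u^3 - 39*u^2 + 343*u - 490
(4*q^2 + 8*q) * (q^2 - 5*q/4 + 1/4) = 4*q^4 + 3*q^3 - 9*q^2 + 2*q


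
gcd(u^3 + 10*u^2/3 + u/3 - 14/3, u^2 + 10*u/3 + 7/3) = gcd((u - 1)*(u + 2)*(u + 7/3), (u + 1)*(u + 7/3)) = u + 7/3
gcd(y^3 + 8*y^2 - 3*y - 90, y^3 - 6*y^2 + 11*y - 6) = y - 3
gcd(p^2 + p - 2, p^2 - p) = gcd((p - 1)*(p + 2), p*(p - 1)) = p - 1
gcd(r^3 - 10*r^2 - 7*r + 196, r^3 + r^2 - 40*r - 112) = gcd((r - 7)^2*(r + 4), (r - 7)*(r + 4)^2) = r^2 - 3*r - 28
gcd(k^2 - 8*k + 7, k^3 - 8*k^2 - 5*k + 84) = k - 7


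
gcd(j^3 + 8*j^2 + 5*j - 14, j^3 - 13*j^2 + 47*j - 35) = j - 1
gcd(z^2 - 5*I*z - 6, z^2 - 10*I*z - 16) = z - 2*I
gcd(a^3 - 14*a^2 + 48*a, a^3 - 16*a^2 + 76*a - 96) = a^2 - 14*a + 48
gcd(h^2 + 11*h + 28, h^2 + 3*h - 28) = h + 7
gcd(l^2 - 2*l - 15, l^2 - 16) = 1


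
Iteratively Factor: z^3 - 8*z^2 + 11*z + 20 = (z - 5)*(z^2 - 3*z - 4) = (z - 5)*(z + 1)*(z - 4)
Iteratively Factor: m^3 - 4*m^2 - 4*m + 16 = (m + 2)*(m^2 - 6*m + 8) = (m - 2)*(m + 2)*(m - 4)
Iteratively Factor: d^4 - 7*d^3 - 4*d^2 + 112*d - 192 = (d - 4)*(d^3 - 3*d^2 - 16*d + 48) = (d - 4)*(d + 4)*(d^2 - 7*d + 12) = (d - 4)*(d - 3)*(d + 4)*(d - 4)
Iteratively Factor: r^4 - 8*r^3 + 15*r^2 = (r)*(r^3 - 8*r^2 + 15*r) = r*(r - 5)*(r^2 - 3*r) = r^2*(r - 5)*(r - 3)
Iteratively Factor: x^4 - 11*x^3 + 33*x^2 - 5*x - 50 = (x - 5)*(x^3 - 6*x^2 + 3*x + 10) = (x - 5)*(x - 2)*(x^2 - 4*x - 5) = (x - 5)*(x - 2)*(x + 1)*(x - 5)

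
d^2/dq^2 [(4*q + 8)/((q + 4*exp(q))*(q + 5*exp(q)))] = 4*(2*(q + 2)*(q + 4*exp(q))^2*(5*exp(q) + 1)^2 + 2*(q + 2)*(q + 4*exp(q))*(q + 5*exp(q))*(4*exp(q) + 1)*(5*exp(q) + 1) + 2*(q + 2)*(q + 5*exp(q))^2*(4*exp(q) + 1)^2 - (q + 4*exp(q))^2*(q + 5*exp(q))*(5*(q + 2)*exp(q) + 10*exp(q) + 2) - 2*(q + 4*exp(q))*(q + 5*exp(q))^2*(2*(q + 2)*exp(q) + 4*exp(q) + 1))/((q + 4*exp(q))^3*(q + 5*exp(q))^3)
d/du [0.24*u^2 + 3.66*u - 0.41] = 0.48*u + 3.66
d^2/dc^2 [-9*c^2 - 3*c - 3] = -18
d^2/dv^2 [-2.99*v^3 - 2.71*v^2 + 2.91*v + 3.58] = -17.94*v - 5.42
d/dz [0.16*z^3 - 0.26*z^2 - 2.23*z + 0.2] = 0.48*z^2 - 0.52*z - 2.23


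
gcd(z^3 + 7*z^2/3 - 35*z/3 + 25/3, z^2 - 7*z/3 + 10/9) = z - 5/3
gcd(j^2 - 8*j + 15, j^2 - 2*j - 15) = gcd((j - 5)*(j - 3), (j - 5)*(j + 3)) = j - 5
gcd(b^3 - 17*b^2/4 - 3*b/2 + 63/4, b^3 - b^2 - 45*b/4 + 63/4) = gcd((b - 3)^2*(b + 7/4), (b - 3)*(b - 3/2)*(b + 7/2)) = b - 3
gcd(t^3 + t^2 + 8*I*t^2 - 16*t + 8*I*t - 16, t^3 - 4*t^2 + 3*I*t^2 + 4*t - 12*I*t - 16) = t + 4*I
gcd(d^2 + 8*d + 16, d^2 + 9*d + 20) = d + 4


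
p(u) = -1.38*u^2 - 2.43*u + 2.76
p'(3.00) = -10.71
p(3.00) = -16.95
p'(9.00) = -27.27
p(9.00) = -130.89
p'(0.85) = -4.78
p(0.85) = -0.30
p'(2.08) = -8.17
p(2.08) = -8.26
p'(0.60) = -4.09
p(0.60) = 0.81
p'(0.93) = -5.00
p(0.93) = -0.69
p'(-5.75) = 13.44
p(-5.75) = -28.89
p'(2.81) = -10.19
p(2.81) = -14.96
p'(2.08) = -8.17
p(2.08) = -8.26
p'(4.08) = -13.69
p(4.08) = -30.13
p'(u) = -2.76*u - 2.43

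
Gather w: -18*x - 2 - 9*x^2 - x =-9*x^2 - 19*x - 2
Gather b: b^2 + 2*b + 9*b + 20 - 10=b^2 + 11*b + 10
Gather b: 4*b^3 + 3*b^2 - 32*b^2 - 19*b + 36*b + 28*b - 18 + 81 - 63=4*b^3 - 29*b^2 + 45*b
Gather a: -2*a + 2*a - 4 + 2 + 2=0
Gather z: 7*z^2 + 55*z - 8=7*z^2 + 55*z - 8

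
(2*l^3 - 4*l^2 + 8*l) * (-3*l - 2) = -6*l^4 + 8*l^3 - 16*l^2 - 16*l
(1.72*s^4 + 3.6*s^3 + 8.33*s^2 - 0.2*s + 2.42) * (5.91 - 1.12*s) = -1.9264*s^5 + 6.1332*s^4 + 11.9464*s^3 + 49.4543*s^2 - 3.8924*s + 14.3022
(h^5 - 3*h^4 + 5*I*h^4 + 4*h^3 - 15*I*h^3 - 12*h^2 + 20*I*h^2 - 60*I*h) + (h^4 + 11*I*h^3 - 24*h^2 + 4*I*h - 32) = h^5 - 2*h^4 + 5*I*h^4 + 4*h^3 - 4*I*h^3 - 36*h^2 + 20*I*h^2 - 56*I*h - 32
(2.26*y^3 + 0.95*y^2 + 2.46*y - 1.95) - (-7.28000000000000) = 2.26*y^3 + 0.95*y^2 + 2.46*y + 5.33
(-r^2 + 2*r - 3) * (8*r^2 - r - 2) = -8*r^4 + 17*r^3 - 24*r^2 - r + 6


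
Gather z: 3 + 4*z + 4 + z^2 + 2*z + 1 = z^2 + 6*z + 8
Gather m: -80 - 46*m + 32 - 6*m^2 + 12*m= -6*m^2 - 34*m - 48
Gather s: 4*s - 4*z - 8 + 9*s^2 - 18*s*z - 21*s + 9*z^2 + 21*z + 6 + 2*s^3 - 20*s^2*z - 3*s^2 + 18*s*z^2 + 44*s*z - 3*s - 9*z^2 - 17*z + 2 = 2*s^3 + s^2*(6 - 20*z) + s*(18*z^2 + 26*z - 20)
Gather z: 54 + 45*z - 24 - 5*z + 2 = 40*z + 32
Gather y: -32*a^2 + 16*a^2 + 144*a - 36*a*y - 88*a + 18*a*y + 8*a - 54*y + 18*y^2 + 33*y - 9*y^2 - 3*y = -16*a^2 + 64*a + 9*y^2 + y*(-18*a - 24)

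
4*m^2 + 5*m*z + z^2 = (m + z)*(4*m + z)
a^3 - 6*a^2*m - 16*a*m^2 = a*(a - 8*m)*(a + 2*m)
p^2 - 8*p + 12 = (p - 6)*(p - 2)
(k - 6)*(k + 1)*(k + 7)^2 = k^4 + 9*k^3 - 27*k^2 - 329*k - 294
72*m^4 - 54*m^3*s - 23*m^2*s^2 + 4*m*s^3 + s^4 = (-4*m + s)*(-m + s)*(3*m + s)*(6*m + s)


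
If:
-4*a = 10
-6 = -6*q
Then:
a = -5/2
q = 1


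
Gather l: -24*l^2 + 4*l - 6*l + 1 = -24*l^2 - 2*l + 1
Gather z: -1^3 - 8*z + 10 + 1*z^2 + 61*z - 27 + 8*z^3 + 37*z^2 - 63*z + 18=8*z^3 + 38*z^2 - 10*z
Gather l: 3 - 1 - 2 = 0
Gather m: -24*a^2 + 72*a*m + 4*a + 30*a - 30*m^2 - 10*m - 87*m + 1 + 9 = -24*a^2 + 34*a - 30*m^2 + m*(72*a - 97) + 10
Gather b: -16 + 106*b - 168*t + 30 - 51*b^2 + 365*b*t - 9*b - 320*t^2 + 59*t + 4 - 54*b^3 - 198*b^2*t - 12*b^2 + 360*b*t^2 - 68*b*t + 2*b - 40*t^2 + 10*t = -54*b^3 + b^2*(-198*t - 63) + b*(360*t^2 + 297*t + 99) - 360*t^2 - 99*t + 18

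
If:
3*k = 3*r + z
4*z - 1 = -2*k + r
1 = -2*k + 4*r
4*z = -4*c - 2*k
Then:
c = -23/60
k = 17/30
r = 8/15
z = 1/10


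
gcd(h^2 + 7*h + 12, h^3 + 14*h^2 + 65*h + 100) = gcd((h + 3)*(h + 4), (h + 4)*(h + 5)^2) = h + 4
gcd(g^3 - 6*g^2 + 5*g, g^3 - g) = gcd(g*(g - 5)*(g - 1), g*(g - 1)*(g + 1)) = g^2 - g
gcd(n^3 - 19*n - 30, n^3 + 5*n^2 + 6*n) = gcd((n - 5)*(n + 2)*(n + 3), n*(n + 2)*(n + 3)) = n^2 + 5*n + 6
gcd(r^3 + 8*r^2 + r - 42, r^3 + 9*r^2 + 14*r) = r + 7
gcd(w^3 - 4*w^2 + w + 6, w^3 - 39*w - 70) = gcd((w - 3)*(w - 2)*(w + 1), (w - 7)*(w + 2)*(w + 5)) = 1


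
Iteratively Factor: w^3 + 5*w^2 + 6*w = (w)*(w^2 + 5*w + 6) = w*(w + 2)*(w + 3)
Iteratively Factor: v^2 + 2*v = (v + 2)*(v)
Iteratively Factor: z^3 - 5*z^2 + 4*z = (z - 1)*(z^2 - 4*z) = z*(z - 1)*(z - 4)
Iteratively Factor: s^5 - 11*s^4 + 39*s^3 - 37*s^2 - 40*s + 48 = (s - 4)*(s^4 - 7*s^3 + 11*s^2 + 7*s - 12) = (s - 4)*(s - 1)*(s^3 - 6*s^2 + 5*s + 12) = (s - 4)^2*(s - 1)*(s^2 - 2*s - 3) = (s - 4)^2*(s - 1)*(s + 1)*(s - 3)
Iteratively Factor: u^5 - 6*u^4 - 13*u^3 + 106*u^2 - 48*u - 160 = (u + 4)*(u^4 - 10*u^3 + 27*u^2 - 2*u - 40) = (u + 1)*(u + 4)*(u^3 - 11*u^2 + 38*u - 40) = (u - 2)*(u + 1)*(u + 4)*(u^2 - 9*u + 20) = (u - 4)*(u - 2)*(u + 1)*(u + 4)*(u - 5)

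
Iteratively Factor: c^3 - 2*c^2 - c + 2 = (c - 2)*(c^2 - 1) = (c - 2)*(c + 1)*(c - 1)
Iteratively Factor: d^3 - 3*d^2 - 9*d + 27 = (d + 3)*(d^2 - 6*d + 9) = (d - 3)*(d + 3)*(d - 3)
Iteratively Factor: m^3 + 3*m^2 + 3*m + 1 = (m + 1)*(m^2 + 2*m + 1) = (m + 1)^2*(m + 1)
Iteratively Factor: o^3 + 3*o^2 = (o + 3)*(o^2) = o*(o + 3)*(o)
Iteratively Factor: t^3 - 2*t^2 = (t - 2)*(t^2) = t*(t - 2)*(t)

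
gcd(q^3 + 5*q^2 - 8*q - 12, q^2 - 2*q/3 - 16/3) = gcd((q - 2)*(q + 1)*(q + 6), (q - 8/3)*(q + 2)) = 1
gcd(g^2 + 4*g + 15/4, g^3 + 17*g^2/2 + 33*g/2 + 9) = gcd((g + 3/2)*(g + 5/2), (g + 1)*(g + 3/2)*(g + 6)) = g + 3/2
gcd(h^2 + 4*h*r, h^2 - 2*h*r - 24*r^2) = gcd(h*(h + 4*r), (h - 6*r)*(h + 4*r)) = h + 4*r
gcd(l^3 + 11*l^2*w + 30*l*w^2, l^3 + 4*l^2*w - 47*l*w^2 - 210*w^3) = l^2 + 11*l*w + 30*w^2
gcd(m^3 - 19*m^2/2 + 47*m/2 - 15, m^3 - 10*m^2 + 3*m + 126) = m - 6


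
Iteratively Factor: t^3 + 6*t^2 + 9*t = (t + 3)*(t^2 + 3*t) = t*(t + 3)*(t + 3)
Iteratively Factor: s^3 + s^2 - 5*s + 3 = (s - 1)*(s^2 + 2*s - 3) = (s - 1)^2*(s + 3)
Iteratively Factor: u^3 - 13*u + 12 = (u - 3)*(u^2 + 3*u - 4) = (u - 3)*(u + 4)*(u - 1)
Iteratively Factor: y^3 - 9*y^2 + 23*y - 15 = (y - 3)*(y^2 - 6*y + 5) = (y - 3)*(y - 1)*(y - 5)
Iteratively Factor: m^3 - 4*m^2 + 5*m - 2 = (m - 1)*(m^2 - 3*m + 2) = (m - 1)^2*(m - 2)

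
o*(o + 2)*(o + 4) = o^3 + 6*o^2 + 8*o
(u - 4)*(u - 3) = u^2 - 7*u + 12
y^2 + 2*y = y*(y + 2)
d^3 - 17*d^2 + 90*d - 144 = (d - 8)*(d - 6)*(d - 3)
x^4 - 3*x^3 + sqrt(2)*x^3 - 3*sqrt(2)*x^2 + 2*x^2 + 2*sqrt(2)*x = x*(x - 2)*(x - 1)*(x + sqrt(2))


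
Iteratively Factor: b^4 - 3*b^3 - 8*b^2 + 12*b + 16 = (b - 4)*(b^3 + b^2 - 4*b - 4) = (b - 4)*(b - 2)*(b^2 + 3*b + 2) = (b - 4)*(b - 2)*(b + 2)*(b + 1)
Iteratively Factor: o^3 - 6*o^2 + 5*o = (o - 1)*(o^2 - 5*o) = o*(o - 1)*(o - 5)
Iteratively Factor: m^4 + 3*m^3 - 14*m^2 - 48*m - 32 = (m + 1)*(m^3 + 2*m^2 - 16*m - 32) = (m + 1)*(m + 2)*(m^2 - 16) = (m - 4)*(m + 1)*(m + 2)*(m + 4)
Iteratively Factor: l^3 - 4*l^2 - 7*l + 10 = (l - 5)*(l^2 + l - 2) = (l - 5)*(l - 1)*(l + 2)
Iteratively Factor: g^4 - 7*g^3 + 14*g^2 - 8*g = (g - 2)*(g^3 - 5*g^2 + 4*g) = (g - 2)*(g - 1)*(g^2 - 4*g) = g*(g - 2)*(g - 1)*(g - 4)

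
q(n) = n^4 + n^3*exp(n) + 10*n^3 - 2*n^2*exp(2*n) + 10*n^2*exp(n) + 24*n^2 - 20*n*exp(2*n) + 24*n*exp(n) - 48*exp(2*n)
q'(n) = n^3*exp(n) + 4*n^3 - 4*n^2*exp(2*n) + 13*n^2*exp(n) + 30*n^2 - 44*n*exp(2*n) + 44*n*exp(n) + 48*n - 116*exp(2*n) + 24*exp(n)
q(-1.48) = 19.93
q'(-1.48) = -25.00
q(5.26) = -7617595.74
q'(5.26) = -16824513.49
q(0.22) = -73.05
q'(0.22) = -140.63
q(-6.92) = 128.62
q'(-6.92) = -221.05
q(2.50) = -14371.63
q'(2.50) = -34069.07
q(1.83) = -2874.32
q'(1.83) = -6983.61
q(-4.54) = -16.21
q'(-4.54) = 26.11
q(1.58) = -1563.87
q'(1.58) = -3810.93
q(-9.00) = 1214.98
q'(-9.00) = -918.01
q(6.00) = -38766361.21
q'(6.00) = -84889145.92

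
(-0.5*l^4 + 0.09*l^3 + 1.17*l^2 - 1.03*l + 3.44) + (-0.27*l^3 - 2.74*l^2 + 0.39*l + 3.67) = -0.5*l^4 - 0.18*l^3 - 1.57*l^2 - 0.64*l + 7.11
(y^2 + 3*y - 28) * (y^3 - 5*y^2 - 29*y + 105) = y^5 - 2*y^4 - 72*y^3 + 158*y^2 + 1127*y - 2940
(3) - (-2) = 5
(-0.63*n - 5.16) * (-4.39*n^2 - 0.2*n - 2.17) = 2.7657*n^3 + 22.7784*n^2 + 2.3991*n + 11.1972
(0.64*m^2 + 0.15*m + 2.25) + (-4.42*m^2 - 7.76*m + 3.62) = -3.78*m^2 - 7.61*m + 5.87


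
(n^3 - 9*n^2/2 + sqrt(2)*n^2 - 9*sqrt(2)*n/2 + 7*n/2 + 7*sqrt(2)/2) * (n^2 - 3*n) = n^5 - 15*n^4/2 + sqrt(2)*n^4 - 15*sqrt(2)*n^3/2 + 17*n^3 - 21*n^2/2 + 17*sqrt(2)*n^2 - 21*sqrt(2)*n/2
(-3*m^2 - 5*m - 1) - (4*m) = -3*m^2 - 9*m - 1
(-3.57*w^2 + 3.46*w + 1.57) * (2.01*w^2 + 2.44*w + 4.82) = -7.1757*w^4 - 1.7562*w^3 - 5.6093*w^2 + 20.508*w + 7.5674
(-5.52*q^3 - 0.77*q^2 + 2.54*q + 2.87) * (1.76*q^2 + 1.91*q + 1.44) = -9.7152*q^5 - 11.8984*q^4 - 4.9491*q^3 + 8.7938*q^2 + 9.1393*q + 4.1328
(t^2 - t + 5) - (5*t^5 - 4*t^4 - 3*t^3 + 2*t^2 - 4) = -5*t^5 + 4*t^4 + 3*t^3 - t^2 - t + 9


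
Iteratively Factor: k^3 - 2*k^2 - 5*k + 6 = (k - 3)*(k^2 + k - 2) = (k - 3)*(k + 2)*(k - 1)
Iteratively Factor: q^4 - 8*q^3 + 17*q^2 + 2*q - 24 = (q - 4)*(q^3 - 4*q^2 + q + 6) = (q - 4)*(q + 1)*(q^2 - 5*q + 6) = (q - 4)*(q - 3)*(q + 1)*(q - 2)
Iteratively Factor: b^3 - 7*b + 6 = (b + 3)*(b^2 - 3*b + 2) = (b - 1)*(b + 3)*(b - 2)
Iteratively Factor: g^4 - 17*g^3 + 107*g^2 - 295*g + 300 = (g - 5)*(g^3 - 12*g^2 + 47*g - 60) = (g - 5)*(g - 4)*(g^2 - 8*g + 15) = (g - 5)^2*(g - 4)*(g - 3)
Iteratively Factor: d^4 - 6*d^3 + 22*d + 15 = (d + 1)*(d^3 - 7*d^2 + 7*d + 15) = (d + 1)^2*(d^2 - 8*d + 15) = (d - 5)*(d + 1)^2*(d - 3)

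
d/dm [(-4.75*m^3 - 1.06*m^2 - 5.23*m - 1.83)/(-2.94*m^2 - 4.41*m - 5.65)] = (13.965*m^4 + 41.895*m^3 + 69.8109*m^2 + 1.2176*m + 21.4792)/(8.6436*m^4 + 25.9308*m^3 + 52.6701*m^2 + 49.833*m + 31.9225)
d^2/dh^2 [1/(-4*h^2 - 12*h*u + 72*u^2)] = (h^2 + 3*h*u - 18*u^2 - (2*h + 3*u)^2)/(2*(h^2 + 3*h*u - 18*u^2)^3)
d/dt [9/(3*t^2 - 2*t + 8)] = 18*(1 - 3*t)/(3*t^2 - 2*t + 8)^2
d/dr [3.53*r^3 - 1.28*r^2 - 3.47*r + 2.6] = 10.59*r^2 - 2.56*r - 3.47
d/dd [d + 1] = 1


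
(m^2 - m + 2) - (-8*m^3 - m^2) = 8*m^3 + 2*m^2 - m + 2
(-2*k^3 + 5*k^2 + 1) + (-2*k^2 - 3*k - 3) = -2*k^3 + 3*k^2 - 3*k - 2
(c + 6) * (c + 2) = c^2 + 8*c + 12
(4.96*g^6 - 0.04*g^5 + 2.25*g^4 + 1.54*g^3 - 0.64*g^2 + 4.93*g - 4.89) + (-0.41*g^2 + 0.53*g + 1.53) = 4.96*g^6 - 0.04*g^5 + 2.25*g^4 + 1.54*g^3 - 1.05*g^2 + 5.46*g - 3.36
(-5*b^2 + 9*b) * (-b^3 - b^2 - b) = 5*b^5 - 4*b^4 - 4*b^3 - 9*b^2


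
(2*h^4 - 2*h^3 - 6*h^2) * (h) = 2*h^5 - 2*h^4 - 6*h^3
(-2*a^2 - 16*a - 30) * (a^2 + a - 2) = -2*a^4 - 18*a^3 - 42*a^2 + 2*a + 60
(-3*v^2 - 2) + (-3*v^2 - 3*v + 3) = -6*v^2 - 3*v + 1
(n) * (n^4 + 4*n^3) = n^5 + 4*n^4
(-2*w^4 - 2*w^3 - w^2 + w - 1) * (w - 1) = -2*w^5 + w^3 + 2*w^2 - 2*w + 1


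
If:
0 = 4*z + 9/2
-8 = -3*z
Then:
No Solution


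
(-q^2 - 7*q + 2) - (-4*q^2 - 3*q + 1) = 3*q^2 - 4*q + 1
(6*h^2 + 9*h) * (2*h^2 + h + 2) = 12*h^4 + 24*h^3 + 21*h^2 + 18*h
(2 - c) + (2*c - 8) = c - 6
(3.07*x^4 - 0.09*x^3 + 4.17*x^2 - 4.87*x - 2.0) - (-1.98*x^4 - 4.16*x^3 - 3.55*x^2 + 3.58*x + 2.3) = 5.05*x^4 + 4.07*x^3 + 7.72*x^2 - 8.45*x - 4.3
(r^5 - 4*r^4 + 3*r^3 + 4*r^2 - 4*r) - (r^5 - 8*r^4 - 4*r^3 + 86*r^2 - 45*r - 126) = 4*r^4 + 7*r^3 - 82*r^2 + 41*r + 126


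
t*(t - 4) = t^2 - 4*t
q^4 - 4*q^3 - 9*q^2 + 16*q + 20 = (q - 5)*(q - 2)*(q + 1)*(q + 2)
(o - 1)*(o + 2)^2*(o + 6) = o^4 + 9*o^3 + 18*o^2 - 4*o - 24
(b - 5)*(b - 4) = b^2 - 9*b + 20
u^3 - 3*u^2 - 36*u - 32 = (u - 8)*(u + 1)*(u + 4)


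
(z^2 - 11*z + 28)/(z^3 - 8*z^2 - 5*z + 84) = 1/(z + 3)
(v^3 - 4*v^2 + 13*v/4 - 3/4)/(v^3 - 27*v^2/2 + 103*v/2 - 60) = (4*v^2 - 4*v + 1)/(2*(2*v^2 - 21*v + 40))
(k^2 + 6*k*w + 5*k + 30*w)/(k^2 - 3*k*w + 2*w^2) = (k^2 + 6*k*w + 5*k + 30*w)/(k^2 - 3*k*w + 2*w^2)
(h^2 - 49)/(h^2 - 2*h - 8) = (49 - h^2)/(-h^2 + 2*h + 8)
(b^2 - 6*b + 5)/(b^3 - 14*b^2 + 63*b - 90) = (b - 1)/(b^2 - 9*b + 18)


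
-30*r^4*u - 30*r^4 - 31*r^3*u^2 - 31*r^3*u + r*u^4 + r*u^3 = (-6*r + u)*(r + u)*(5*r + u)*(r*u + r)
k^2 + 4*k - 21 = (k - 3)*(k + 7)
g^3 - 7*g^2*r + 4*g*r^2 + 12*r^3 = (g - 6*r)*(g - 2*r)*(g + r)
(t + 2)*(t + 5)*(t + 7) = t^3 + 14*t^2 + 59*t + 70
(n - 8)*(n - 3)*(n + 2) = n^3 - 9*n^2 + 2*n + 48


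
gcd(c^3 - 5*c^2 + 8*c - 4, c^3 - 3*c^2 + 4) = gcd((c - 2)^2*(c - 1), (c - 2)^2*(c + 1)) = c^2 - 4*c + 4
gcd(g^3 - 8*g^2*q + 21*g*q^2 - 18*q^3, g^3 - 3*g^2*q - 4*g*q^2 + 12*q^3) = g^2 - 5*g*q + 6*q^2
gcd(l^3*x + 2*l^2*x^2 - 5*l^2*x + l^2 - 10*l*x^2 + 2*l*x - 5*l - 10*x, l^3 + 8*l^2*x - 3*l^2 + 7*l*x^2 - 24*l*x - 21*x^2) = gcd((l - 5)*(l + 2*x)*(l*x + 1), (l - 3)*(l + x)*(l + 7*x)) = 1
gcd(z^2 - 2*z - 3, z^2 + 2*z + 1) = z + 1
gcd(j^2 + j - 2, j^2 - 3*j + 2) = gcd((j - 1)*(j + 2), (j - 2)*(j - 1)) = j - 1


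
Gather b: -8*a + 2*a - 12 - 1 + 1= -6*a - 12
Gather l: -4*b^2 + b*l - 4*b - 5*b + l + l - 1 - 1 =-4*b^2 - 9*b + l*(b + 2) - 2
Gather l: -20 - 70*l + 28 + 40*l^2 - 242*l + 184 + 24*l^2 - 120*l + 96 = 64*l^2 - 432*l + 288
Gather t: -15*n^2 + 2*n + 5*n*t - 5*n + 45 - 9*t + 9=-15*n^2 - 3*n + t*(5*n - 9) + 54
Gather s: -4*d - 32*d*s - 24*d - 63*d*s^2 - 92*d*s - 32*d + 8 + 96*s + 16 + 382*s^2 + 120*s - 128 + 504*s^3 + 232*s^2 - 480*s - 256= -60*d + 504*s^3 + s^2*(614 - 63*d) + s*(-124*d - 264) - 360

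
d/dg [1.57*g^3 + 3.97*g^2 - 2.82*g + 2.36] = 4.71*g^2 + 7.94*g - 2.82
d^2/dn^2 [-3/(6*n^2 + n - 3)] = 6*(36*n^2 + 6*n - (12*n + 1)^2 - 18)/(6*n^2 + n - 3)^3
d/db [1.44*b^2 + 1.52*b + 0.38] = 2.88*b + 1.52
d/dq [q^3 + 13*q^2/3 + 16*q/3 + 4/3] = 3*q^2 + 26*q/3 + 16/3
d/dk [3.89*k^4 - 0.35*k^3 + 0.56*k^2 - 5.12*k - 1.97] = 15.56*k^3 - 1.05*k^2 + 1.12*k - 5.12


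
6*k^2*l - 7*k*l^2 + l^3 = l*(-6*k + l)*(-k + l)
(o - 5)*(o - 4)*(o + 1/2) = o^3 - 17*o^2/2 + 31*o/2 + 10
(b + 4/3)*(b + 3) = b^2 + 13*b/3 + 4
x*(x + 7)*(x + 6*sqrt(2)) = x^3 + 7*x^2 + 6*sqrt(2)*x^2 + 42*sqrt(2)*x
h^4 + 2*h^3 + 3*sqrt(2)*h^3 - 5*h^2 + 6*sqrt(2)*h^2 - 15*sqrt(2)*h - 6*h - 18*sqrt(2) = (h - 2)*(h + 1)*(h + 3)*(h + 3*sqrt(2))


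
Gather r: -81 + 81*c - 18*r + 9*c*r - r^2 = 81*c - r^2 + r*(9*c - 18) - 81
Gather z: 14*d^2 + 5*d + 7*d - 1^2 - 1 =14*d^2 + 12*d - 2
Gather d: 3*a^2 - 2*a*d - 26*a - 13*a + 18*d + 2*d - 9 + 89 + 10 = 3*a^2 - 39*a + d*(20 - 2*a) + 90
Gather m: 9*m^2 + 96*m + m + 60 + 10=9*m^2 + 97*m + 70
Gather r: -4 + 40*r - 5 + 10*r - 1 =50*r - 10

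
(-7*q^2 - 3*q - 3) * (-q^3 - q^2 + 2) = 7*q^5 + 10*q^4 + 6*q^3 - 11*q^2 - 6*q - 6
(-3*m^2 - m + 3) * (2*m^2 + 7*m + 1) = -6*m^4 - 23*m^3 - 4*m^2 + 20*m + 3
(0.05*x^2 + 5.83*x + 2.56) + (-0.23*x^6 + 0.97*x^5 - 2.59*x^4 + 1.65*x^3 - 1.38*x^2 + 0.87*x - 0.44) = -0.23*x^6 + 0.97*x^5 - 2.59*x^4 + 1.65*x^3 - 1.33*x^2 + 6.7*x + 2.12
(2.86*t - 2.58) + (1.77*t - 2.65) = 4.63*t - 5.23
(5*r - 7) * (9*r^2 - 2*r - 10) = 45*r^3 - 73*r^2 - 36*r + 70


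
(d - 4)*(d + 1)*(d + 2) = d^3 - d^2 - 10*d - 8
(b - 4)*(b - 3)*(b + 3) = b^3 - 4*b^2 - 9*b + 36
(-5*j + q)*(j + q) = -5*j^2 - 4*j*q + q^2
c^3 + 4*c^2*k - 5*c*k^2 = c*(c - k)*(c + 5*k)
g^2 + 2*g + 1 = (g + 1)^2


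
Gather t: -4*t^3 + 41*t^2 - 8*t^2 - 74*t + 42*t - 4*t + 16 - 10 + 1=-4*t^3 + 33*t^2 - 36*t + 7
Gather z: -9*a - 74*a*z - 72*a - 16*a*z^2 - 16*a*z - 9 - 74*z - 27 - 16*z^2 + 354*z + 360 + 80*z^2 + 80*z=-81*a + z^2*(64 - 16*a) + z*(360 - 90*a) + 324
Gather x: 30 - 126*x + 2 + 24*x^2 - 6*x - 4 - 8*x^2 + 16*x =16*x^2 - 116*x + 28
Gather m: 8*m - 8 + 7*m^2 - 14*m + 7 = 7*m^2 - 6*m - 1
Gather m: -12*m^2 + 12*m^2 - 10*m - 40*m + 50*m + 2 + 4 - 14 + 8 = 0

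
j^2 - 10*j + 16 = (j - 8)*(j - 2)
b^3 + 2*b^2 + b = b*(b + 1)^2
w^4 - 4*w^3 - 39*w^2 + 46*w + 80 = (w - 8)*(w - 2)*(w + 1)*(w + 5)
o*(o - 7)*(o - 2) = o^3 - 9*o^2 + 14*o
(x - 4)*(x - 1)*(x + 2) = x^3 - 3*x^2 - 6*x + 8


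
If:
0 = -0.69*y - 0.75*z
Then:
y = -1.08695652173913*z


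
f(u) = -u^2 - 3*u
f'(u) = -2*u - 3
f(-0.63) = 1.49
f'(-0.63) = -1.74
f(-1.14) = 2.12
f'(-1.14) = -0.72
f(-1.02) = 2.02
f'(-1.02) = -0.96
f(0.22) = -0.71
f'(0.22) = -3.44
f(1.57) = -7.17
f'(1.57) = -6.14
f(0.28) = -0.92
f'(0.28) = -3.56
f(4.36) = -32.09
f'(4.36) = -11.72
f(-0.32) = 0.86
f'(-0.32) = -2.36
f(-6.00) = -18.00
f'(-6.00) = 9.00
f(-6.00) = -18.00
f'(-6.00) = 9.00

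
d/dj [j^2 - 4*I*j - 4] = 2*j - 4*I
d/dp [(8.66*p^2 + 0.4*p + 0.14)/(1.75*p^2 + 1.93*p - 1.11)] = (16.0138*p^2 - 19.7152*p - 0.7142)/(3.0625*p^4 + 6.755*p^3 - 0.1601*p^2 - 4.2846*p + 1.2321)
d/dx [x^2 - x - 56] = 2*x - 1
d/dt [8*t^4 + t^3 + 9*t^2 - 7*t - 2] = 32*t^3 + 3*t^2 + 18*t - 7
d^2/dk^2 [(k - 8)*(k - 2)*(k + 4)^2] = 12*k^2 - 12*k - 96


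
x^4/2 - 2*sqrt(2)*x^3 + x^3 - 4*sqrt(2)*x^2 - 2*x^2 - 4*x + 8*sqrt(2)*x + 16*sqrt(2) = (x/2 + 1)*(x - 2)*(x + 2)*(x - 4*sqrt(2))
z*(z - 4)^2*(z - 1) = z^4 - 9*z^3 + 24*z^2 - 16*z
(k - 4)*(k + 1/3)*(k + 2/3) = k^3 - 3*k^2 - 34*k/9 - 8/9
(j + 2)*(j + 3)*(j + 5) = j^3 + 10*j^2 + 31*j + 30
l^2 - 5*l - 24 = (l - 8)*(l + 3)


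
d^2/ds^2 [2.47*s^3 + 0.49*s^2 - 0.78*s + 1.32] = 14.82*s + 0.98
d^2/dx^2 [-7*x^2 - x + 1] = -14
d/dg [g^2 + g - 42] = 2*g + 1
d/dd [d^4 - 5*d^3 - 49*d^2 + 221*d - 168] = 4*d^3 - 15*d^2 - 98*d + 221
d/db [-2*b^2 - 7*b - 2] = -4*b - 7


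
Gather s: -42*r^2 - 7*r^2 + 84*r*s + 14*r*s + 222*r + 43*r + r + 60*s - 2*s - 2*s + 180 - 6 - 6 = -49*r^2 + 266*r + s*(98*r + 56) + 168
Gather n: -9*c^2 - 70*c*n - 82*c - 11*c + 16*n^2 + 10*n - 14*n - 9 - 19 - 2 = -9*c^2 - 93*c + 16*n^2 + n*(-70*c - 4) - 30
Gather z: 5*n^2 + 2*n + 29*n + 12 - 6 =5*n^2 + 31*n + 6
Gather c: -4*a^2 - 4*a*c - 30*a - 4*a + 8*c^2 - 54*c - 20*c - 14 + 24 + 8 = -4*a^2 - 34*a + 8*c^2 + c*(-4*a - 74) + 18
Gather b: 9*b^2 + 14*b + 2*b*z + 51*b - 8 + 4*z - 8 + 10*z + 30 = 9*b^2 + b*(2*z + 65) + 14*z + 14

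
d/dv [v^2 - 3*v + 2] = 2*v - 3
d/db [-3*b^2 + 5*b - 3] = 5 - 6*b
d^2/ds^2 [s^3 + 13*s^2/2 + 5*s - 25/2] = 6*s + 13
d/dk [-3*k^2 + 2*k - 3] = 2 - 6*k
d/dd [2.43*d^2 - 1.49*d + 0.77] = 4.86*d - 1.49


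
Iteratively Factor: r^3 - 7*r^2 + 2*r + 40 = (r - 5)*(r^2 - 2*r - 8) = (r - 5)*(r + 2)*(r - 4)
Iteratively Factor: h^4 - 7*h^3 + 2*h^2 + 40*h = (h + 2)*(h^3 - 9*h^2 + 20*h) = (h - 5)*(h + 2)*(h^2 - 4*h) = (h - 5)*(h - 4)*(h + 2)*(h)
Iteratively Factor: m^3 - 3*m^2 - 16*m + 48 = (m - 3)*(m^2 - 16) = (m - 3)*(m + 4)*(m - 4)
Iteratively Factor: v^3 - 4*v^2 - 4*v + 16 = (v - 2)*(v^2 - 2*v - 8) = (v - 2)*(v + 2)*(v - 4)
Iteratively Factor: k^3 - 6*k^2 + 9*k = (k - 3)*(k^2 - 3*k) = k*(k - 3)*(k - 3)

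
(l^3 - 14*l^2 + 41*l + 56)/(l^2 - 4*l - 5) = (l^2 - 15*l + 56)/(l - 5)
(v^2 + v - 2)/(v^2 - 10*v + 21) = (v^2 + v - 2)/(v^2 - 10*v + 21)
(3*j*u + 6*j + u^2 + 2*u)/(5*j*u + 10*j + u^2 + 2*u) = (3*j + u)/(5*j + u)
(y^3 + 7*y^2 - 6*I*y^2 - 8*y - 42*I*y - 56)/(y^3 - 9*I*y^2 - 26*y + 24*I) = (y + 7)/(y - 3*I)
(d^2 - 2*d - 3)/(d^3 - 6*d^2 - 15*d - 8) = (d - 3)/(d^2 - 7*d - 8)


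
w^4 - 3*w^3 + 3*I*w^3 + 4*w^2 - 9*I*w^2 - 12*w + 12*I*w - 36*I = (w - 3)*(w - 2*I)*(w + 2*I)*(w + 3*I)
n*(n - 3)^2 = n^3 - 6*n^2 + 9*n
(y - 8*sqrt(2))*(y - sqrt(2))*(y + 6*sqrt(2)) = y^3 - 3*sqrt(2)*y^2 - 92*y + 96*sqrt(2)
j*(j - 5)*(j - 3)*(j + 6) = j^4 - 2*j^3 - 33*j^2 + 90*j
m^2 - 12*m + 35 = (m - 7)*(m - 5)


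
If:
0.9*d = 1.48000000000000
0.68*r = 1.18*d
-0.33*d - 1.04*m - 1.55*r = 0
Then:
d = 1.64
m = -4.77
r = 2.85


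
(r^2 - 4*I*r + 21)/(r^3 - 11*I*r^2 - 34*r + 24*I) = (r^2 - 4*I*r + 21)/(r^3 - 11*I*r^2 - 34*r + 24*I)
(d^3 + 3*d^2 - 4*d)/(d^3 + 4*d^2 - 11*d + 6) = d*(d + 4)/(d^2 + 5*d - 6)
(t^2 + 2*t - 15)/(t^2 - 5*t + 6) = (t + 5)/(t - 2)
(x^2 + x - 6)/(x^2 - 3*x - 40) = (-x^2 - x + 6)/(-x^2 + 3*x + 40)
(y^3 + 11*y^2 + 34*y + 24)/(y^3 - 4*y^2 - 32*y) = (y^2 + 7*y + 6)/(y*(y - 8))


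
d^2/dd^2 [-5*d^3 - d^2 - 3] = -30*d - 2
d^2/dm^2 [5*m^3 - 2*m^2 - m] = 30*m - 4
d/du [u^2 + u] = 2*u + 1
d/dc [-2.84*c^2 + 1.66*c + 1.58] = 1.66 - 5.68*c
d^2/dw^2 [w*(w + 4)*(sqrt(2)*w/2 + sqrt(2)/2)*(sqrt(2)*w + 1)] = 12*w^2 + 3*sqrt(2)*w + 30*w + 5*sqrt(2) + 8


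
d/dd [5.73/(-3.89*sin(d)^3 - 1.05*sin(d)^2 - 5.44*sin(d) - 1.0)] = (66.8691*sin(d)^2 + 12.033*sin(d) + 31.1712)*cos(d)/(3.89*sin(d)^3 + 1.05*sin(d)^2 + 5.44*sin(d) + 1.0)^2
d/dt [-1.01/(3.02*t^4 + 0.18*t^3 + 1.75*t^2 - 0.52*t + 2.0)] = (12.2008*t^3 + 0.5454*t^2 + 3.535*t - 0.5252)/(3.02*t^4 + 0.18*t^3 + 1.75*t^2 - 0.52*t + 2.0)^2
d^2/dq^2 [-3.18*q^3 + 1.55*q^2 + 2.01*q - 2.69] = 3.1 - 19.08*q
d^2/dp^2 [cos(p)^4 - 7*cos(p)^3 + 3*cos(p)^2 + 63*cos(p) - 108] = -231*cos(p)/4 - 4*cos(2*p)^2 - 8*cos(2*p) + 63*cos(3*p)/4 + 2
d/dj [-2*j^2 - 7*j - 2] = -4*j - 7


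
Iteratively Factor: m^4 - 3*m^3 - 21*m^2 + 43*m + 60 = (m + 1)*(m^3 - 4*m^2 - 17*m + 60) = (m + 1)*(m + 4)*(m^2 - 8*m + 15) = (m - 3)*(m + 1)*(m + 4)*(m - 5)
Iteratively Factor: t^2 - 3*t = (t)*(t - 3)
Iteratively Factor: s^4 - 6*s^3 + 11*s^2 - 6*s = (s - 2)*(s^3 - 4*s^2 + 3*s) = (s - 3)*(s - 2)*(s^2 - s) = s*(s - 3)*(s - 2)*(s - 1)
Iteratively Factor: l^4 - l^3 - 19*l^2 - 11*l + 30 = (l - 5)*(l^3 + 4*l^2 + l - 6) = (l - 5)*(l + 2)*(l^2 + 2*l - 3) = (l - 5)*(l - 1)*(l + 2)*(l + 3)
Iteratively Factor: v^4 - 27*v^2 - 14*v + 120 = (v + 4)*(v^3 - 4*v^2 - 11*v + 30) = (v + 3)*(v + 4)*(v^2 - 7*v + 10) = (v - 2)*(v + 3)*(v + 4)*(v - 5)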